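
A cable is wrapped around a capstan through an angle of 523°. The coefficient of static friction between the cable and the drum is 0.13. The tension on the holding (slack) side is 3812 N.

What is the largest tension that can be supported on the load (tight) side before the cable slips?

T_max ≈ 12500 N

At impending slip the capstan equation gives T₂/T₁ = e^{μβ} with β in radians.
β = 523° × π/180 = 9.128 rad.
e^{μβ} = e^{0.13×9.128} = 3.276.
T₂ = T₁ · e^{μβ} = 3812 × 3.276 = 12500 N.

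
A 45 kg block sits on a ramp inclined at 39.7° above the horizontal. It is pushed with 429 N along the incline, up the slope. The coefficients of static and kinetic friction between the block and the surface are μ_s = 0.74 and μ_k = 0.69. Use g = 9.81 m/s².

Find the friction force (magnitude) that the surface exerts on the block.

Normal force: N = m g cos θ = 45 × 9.81 × cos 39.7° = 339.7 N.
The friction needed for equilibrium is m g sin θ − P = 282 − 429 = -147 N, measured positive up-slope.
Static friction can supply at most μ_s N = 251.3 N.
Since |-147| ≤ 251.3 N, no slip — friction simply equals what equilibrium demands.

f ≈ 147 N (down the incline)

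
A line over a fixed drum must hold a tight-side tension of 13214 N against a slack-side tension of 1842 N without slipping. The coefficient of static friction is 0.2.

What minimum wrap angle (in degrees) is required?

T₂/T₁ = e^{μβ} → β = ln(T₂/T₁)/μ.
β = ln(13214/1842)/0.2 = 1.97/0.2 = 9.852 rad.
In degrees: β = 9.852 × 180/π = 564°.

β_min ≈ 564°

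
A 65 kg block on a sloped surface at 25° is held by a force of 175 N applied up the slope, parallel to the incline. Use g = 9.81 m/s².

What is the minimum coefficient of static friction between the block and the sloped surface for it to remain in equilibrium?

μ_s,min ≈ 0.163

N = m g cos θ = 577.9 N.
Friction must make up the shortfall along the incline: f = m g sin θ − P = 269.5 − 175 = 94.48 N.
At the threshold f = μ_s N, so μ_s,min = 94.48/577.9 = 0.163.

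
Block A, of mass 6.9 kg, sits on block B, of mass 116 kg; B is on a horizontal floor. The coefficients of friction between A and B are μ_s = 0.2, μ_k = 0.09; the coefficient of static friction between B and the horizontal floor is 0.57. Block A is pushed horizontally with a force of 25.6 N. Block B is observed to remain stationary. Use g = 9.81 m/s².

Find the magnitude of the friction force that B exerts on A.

Normal force at the A–B interface: N₁ = m_A g = 67.69 N.
Maximum static friction on A from B: μ_s N₁ = 0.2×67.69 = 13.54 N.
P = 25.6 N exceeds that limit, so A slips over B and the interface friction becomes kinetic: f₁ = μ_k N₁ = 0.09×67.69 = 6.09 N.
B experiences an equal 6.09 N forward from A (third law). B is in equilibrium, so the floor supplies f₂ = 6.09 N of static friction (limit μ_s(m_A+m_B)g = 687.2 N, not exceeded).

f ≈ 6.09 N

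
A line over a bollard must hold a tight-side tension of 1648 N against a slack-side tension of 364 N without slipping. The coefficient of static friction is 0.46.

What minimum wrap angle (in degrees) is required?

β_min ≈ 188°

T₂/T₁ = e^{μβ} → β = ln(T₂/T₁)/μ.
β = ln(1648/364)/0.46 = 1.51/0.46 = 3.283 rad.
In degrees: β = 3.283 × 180/π = 188°.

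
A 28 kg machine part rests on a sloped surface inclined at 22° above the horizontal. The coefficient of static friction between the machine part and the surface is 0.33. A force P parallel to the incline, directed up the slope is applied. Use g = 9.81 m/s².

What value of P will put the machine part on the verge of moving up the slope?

P ≈ 187 N

At impending motion up the slope, friction acts down-slope at its limit: f = μ_s N.
P is parallel to the surface, so N = m g cos θ = 255 N.
Along the incline: P = m g sin θ + μ_s N = 103 + 0.33×255 = 187 N.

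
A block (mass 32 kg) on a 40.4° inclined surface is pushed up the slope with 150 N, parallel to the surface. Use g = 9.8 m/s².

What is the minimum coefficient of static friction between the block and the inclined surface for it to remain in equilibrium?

μ_s,min ≈ 0.223

N = m g cos θ = 238.8 N.
Friction must make up the shortfall along the incline: f = m g sin θ − P = 203.3 − 150 = 53.25 N.
At the threshold f = μ_s N, so μ_s,min = 53.25/238.8 = 0.223.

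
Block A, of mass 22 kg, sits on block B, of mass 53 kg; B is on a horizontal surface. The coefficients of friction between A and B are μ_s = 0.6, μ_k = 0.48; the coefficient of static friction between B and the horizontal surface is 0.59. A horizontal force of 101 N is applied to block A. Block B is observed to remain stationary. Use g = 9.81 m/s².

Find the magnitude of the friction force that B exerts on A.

f ≈ 101 N

The normal force B exerts on A is simply A's weight, N₁ = 215.8 N.
Maximum static friction on A from B: μ_s N₁ = 0.6×215.8 = 129.5 N.
P = 101 N is within that limit, so A and B move together (both at rest); the A–B friction is simply f₁ = P = 101 N.
B experiences an equal 101 N forward from A (third law). B is in equilibrium, so the floor supplies f₂ = 101 N of static friction (limit μ_s(m_A+m_B)g = 434.1 N, not exceeded).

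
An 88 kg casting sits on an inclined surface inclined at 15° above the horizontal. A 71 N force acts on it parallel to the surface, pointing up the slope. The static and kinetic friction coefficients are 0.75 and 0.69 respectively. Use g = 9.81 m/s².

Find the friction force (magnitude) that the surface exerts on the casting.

f ≈ 152 N (up the incline)

Normal force: N = m g cos θ = 88 × 9.81 × cos 15° = 833.9 N.
The friction needed for equilibrium is m g sin θ − P = 223.4 − 71 = 152.4 N, measured positive up-slope.
Maximum static friction available: μ_s N = 0.75 × 833.9 = 625.4 N.
Since |152.4| ≤ 625.4 N, no slip — friction simply equals what equilibrium demands.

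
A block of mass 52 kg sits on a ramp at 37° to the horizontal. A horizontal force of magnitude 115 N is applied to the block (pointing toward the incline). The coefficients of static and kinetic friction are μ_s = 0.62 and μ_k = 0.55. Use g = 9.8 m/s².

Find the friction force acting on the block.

Resolve perpendicular to the incline: N = m g cos θ + P sin θ = 52×9.8×cos 37° + 115×sin 37° = 476.2 N.
Along the incline, the net driving force (taking up-slope positive) is P cos θ − m g sin θ = 91.84 − 306.7 = -214.8 N, so equilibrium requires friction f = 214.8 N (up-slope).
Maximum static friction: μ_s N = 0.62 × 476.2 = 295.2 N.
|f_req| = 214.8 ≤ 295.2 N → the block is in equilibrium; friction equals the required value.

f ≈ 215 N (up the incline)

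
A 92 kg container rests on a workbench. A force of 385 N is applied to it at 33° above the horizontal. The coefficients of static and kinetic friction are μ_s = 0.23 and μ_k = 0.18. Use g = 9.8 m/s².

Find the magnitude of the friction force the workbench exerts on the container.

The vertical component of P reduces the normal force: N = m g − P sin α = 901.6 − 209.7 = 691.9 N.
Horizontally, friction must balance P cos α = 322.9 N.
μ_s N = 0.23 × 691.9 = 159.1 N.
The required friction exceeds μ_s N, so the container moves and f = μ_k N = 125 N.

f ≈ 125 N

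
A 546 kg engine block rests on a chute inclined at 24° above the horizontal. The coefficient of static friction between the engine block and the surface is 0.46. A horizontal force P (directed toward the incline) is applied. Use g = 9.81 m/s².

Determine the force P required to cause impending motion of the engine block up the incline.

At impending motion up the slope, friction acts down-slope at its limit: f = μ_s N.
Perpendicular to the incline: N = m g cos θ + P sin θ.
Along the incline: P cos θ = m g sin θ + μ_s N = m g sin θ + μ_s (m g cos θ + P sin θ).
Solving, P (cos θ − μ_s sin θ) = m g (sin θ + μ_s cos θ), so P = 546×9.81×(sin 24° + 0.46 cos 24°)/(cos 24° − 0.46 sin 24°) = 5360×0.827/0.7264 = 6100 N.

P ≈ 6100 N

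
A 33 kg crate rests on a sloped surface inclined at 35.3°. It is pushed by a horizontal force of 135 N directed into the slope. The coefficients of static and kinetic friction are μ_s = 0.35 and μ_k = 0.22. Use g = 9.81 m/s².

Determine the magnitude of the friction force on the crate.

f ≈ 76.9 N (up the incline)

The horizontal push has a component P sin θ into the surface, so N = m g cos θ + P sin θ = 264.2 + 78.01 = 342.2 N.
Along the incline, the net driving force (taking up-slope positive) is P cos θ − m g sin θ = 110.2 − 187.1 = -76.89 N, so equilibrium requires friction f = 76.89 N (up-slope).
The limit of static friction is μ_s N = 119.8 N.
Since 76.89 N is within the 119.8 N limit, the crate stays put and friction is exactly 76.9 N.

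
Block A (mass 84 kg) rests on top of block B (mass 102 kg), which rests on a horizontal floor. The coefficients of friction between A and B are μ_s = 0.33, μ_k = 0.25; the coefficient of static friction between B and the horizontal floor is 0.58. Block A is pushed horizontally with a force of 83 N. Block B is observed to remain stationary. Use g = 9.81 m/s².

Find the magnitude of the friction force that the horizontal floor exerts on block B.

f ≈ 83 N

Between the blocks, N₁ = m_A g = 824 N.
Maximum static friction on A from B: μ_s N₁ = 0.33×824 = 271.9 N.
Since P = 83 N ≤ 271.9 N, A does not slip on B; friction on A equals P = 83 N.
B experiences an equal 83 N forward from A (third law). B is in equilibrium, so the floor supplies f₂ = 83 N of static friction (limit μ_s(m_A+m_B)g = 1058 N, not exceeded).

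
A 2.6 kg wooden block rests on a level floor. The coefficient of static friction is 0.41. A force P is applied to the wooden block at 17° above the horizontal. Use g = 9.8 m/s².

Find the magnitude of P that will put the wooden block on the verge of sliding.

P ≈ 9.71 N

N = m g − P sin α (the pull lifts the wooden block).
At impending slip, P cos α = μ_s N = μ_s (m g − P sin α).
Solving: P (cos α + μ_s sin α) = μ_s m g → P = 0.41×25.5/(cos 17° + 0.41 sin 17°) = 10.4/1.076 = 9.71 N.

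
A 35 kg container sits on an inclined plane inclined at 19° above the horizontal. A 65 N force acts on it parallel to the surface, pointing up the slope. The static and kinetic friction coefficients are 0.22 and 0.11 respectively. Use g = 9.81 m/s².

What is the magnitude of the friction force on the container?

Normal force: N = m g cos θ = 35 × 9.81 × cos 19° = 324.6 N.
For equilibrium along the incline the friction force must supply f = m g sin θ − P = 111.8 − 65 = 46.78 N (positive meaning up-slope).
Static friction can supply at most μ_s N = 71.42 N.
Since |46.78| ≤ 71.42 N, the container remains in static equilibrium and friction takes exactly the required value.

f ≈ 46.8 N (up the incline)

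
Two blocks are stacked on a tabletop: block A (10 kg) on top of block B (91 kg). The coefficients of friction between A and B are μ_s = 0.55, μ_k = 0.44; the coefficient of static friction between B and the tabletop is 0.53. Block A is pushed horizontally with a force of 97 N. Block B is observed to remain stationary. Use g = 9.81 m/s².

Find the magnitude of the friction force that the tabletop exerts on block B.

Between the blocks, N₁ = m_A g = 98.1 N.
So the A–B interface can sustain at most μ_s N₁ = 53.96 N of static friction.
P = 97 N exceeds that limit, so A slips over B and the interface friction becomes kinetic: f₁ = μ_k N₁ = 0.44×98.1 = 43.2 N.
By Newton's third law B feels 43.2 N forward from A. With B stationary, the floor's static friction on B balances it: f₂ = 43.2 N (well within μ_s(m_A+m_B)g = 525.1 N).

f ≈ 43.2 N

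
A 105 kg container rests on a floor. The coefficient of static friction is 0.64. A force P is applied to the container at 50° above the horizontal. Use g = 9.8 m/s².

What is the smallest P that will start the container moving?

P ≈ 581 N

N = m g − P sin α (the pull lifts the container).
At impending slip, P cos α = μ_s N = μ_s (m g − P sin α).
Solving: P (cos α + μ_s sin α) = μ_s m g → P = 0.64×1030/(cos 50° + 0.64 sin 50°) = 659/1.133 = 581 N.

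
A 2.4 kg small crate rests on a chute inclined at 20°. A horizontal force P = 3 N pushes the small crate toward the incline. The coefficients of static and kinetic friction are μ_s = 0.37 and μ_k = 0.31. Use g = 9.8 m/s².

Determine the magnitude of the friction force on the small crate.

f ≈ 5.23 N (up the incline)

Normal direction: N = m g cos θ + P sin θ = 23.13 N.
Along the incline, the net driving force (taking up-slope positive) is P cos θ − m g sin θ = 2.819 − 8.044 = -5.225 N, so equilibrium requires friction f = 5.225 N (up-slope).
Maximum static friction: μ_s N = 0.37 × 23.13 = 8.557 N.
|f_req| = 5.225 ≤ 8.557 N → the small crate is in equilibrium; friction equals the required value.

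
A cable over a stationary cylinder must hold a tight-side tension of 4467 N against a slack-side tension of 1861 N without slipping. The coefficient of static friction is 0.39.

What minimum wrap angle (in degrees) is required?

β_min ≈ 129°

T₂/T₁ = e^{μβ} → β = ln(T₂/T₁)/μ.
β = ln(4467/1861)/0.39 = 0.8756/0.39 = 2.245 rad.
In degrees: β = 2.245 × 180/π = 129°.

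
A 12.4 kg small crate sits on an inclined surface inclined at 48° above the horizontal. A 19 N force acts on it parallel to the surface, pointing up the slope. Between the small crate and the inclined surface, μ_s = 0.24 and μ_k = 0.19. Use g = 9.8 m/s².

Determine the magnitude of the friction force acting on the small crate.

The normal reaction is N = m g cos θ = 81.31 N.
The friction needed for equilibrium is m g sin θ − P = 90.31 − 19 = 71.31 N, measured positive up-slope.
The static-friction ceiling is μ_s N = 0.24 × 81.31 = 19.52 N.
|71.31| exceeds 19.52 N, so the small crate slips down-slope; friction is kinetic, f = μ_k N = 0.19×81.31 = 15.4 N.

f ≈ 15.4 N (up the incline)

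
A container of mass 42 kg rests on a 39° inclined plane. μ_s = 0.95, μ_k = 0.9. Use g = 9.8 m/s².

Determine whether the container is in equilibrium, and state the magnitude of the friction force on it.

N = m g cos θ = 320 N.
Down-slope weight component: m g sin θ = 259 N.
μ_s N = 304 N.
259 ≤ 304 N, so it stays put; friction = 259 N.

f ≈ 259 N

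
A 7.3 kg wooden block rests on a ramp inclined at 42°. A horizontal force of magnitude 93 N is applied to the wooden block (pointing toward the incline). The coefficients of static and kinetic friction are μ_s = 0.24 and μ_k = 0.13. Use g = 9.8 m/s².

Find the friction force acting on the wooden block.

f ≈ 21.2 N (down the incline)

Resolve perpendicular to the incline: N = m g cos θ + P sin θ = 7.3×9.8×cos 42° + 93×sin 42° = 115.4 N.
Parallel to the incline: P cos θ − m g sin θ = 69.11 − 47.87 = 21.24 N; the friction needed to balance this is 21.24 N acting down the slope.
Maximum static friction: μ_s N = 0.24 × 115.4 = 27.69 N.
|f_req| = 21.24 ≤ 27.69 N → the wooden block is in equilibrium; friction equals the required value.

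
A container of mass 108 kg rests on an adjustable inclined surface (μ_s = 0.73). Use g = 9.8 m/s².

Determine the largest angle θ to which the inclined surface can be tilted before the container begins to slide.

At the slip threshold, m g sin θ = μ_s · m g cos θ, so tan θ = μ_s.
θ_max = arctan(0.73) = 36.1°.

θ_max ≈ 36.1°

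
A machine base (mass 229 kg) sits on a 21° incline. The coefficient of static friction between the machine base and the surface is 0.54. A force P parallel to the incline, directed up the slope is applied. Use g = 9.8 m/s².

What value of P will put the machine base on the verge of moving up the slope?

At impending motion up the slope, friction acts down-slope at its limit: f = μ_s N.
P is parallel to the surface, so N = m g cos θ = 2100 N.
Along the incline: P = m g sin θ + μ_s N = 804 + 0.54×2100 = 1940 N.

P ≈ 1940 N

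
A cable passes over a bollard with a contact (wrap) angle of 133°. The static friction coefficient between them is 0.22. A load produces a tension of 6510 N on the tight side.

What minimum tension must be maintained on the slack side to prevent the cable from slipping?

T_min ≈ 3910 N

Capstan equation at impending slip: T_tight/T_slack = e^{μβ}.
β = 133° = 2.321 rad; e^{μβ} = e^{0.22×2.321} = 1.666.
T_slack = T_tight / e^{μβ} = 6510 / 1.666 = 3910 N.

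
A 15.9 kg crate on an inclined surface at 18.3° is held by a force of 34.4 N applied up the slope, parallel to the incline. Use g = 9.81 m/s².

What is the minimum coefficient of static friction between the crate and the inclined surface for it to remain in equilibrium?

N = m g cos θ = 148.1 N.
Friction must make up the shortfall along the incline: f = m g sin θ − P = 48.98 − 34.4 = 14.58 N.
At the threshold f = μ_s N, so μ_s,min = 14.58/148.1 = 0.0984.

μ_s,min ≈ 0.0984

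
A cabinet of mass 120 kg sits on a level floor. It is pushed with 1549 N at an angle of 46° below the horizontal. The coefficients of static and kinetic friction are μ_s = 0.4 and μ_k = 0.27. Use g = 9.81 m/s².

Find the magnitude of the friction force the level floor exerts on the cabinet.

Vertical equilibrium gives N = m g + P sin α = 2291 N.
The horizontal driving force is P cos α = 1076 N, so equilibrium needs friction f = 1076 N.
The static-friction limit is μ_s N = 916.6 N.
1076 > 916.6 N → the cabinet slides; f = μ_k N = 0.27×2291 = 619 N.

f ≈ 619 N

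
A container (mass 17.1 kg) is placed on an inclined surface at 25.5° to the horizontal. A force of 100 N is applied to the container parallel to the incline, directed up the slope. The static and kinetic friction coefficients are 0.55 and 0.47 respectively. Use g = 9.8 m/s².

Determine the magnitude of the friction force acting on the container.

f ≈ 27.9 N (down the incline)

Normal force: N = m g cos θ = 17.1 × 9.8 × cos 25.5° = 151.3 N.
For equilibrium along the incline the friction force must supply f = m g sin θ − P = 72.15 − 100 = -27.85 N (positive meaning up-slope).
Maximum static friction available: μ_s N = 0.55 × 151.3 = 83.19 N.
Since |-27.85| ≤ 83.19 N, the container remains in static equilibrium and friction takes exactly the required value.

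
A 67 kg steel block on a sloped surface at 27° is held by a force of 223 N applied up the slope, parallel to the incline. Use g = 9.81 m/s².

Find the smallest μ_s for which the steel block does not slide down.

N = m g cos θ = 585.6 N.
Friction must make up the shortfall along the incline: f = m g sin θ − P = 298.4 − 223 = 75.39 N.
At the threshold f = μ_s N, so μ_s,min = 75.39/585.6 = 0.129.

μ_s,min ≈ 0.129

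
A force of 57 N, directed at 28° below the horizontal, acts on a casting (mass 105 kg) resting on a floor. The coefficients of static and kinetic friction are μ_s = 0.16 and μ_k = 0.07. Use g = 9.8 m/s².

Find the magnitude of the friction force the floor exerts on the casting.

The vertical component of P adds to the normal force: N = m g + P sin α = 1029 + 26.76 = 1056 N.
Horizontally, friction must balance P cos α = 50.33 N.
μ_s N = 0.16 × 1056 = 168.9 N.
Since 50.33 N does not exceed the limit, the casting stays at rest and f = 50.3 N.

f ≈ 50.3 N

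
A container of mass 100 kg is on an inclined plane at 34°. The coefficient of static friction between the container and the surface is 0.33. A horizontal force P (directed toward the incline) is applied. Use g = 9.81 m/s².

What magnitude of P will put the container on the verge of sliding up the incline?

P ≈ 1270 N

At impending motion up the slope, friction acts down-slope at its limit: f = μ_s N.
Perpendicular to the incline: N = m g cos θ + P sin θ.
Along the incline: P cos θ = m g sin θ + μ_s N = m g sin θ + μ_s (m g cos θ + P sin θ).
Solving, P (cos θ − μ_s sin θ) = m g (sin θ + μ_s cos θ), so P = 100×9.81×(sin 34° + 0.33 cos 34°)/(cos 34° − 0.33 sin 34°) = 981×0.8328/0.6445 = 1270 N.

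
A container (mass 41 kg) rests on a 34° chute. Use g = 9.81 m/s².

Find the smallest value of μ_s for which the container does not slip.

μ_s,min ≈ 0.675

At the slip threshold m g sin θ = μ_s m g cos θ, so μ_s,min = tan θ.
μ_s,min = tan 34° = 0.675.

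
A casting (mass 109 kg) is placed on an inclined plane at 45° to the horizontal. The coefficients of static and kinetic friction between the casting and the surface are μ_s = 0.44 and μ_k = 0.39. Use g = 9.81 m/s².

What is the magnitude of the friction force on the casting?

f ≈ 295 N (up the incline)

Perpendicular to the surface, N = m g cos θ = 109·9.81·cos 45° = 756.1 N.
For equilibrium along the incline, friction must balance the weight component: f = m g sin θ = 756.1 N up the slope.
Maximum static friction available: μ_s N = 0.44 × 756.1 = 332.7 N.
|756.1| exceeds 332.7 N, so the casting slips down-slope; friction is kinetic, f = μ_k N = 0.39×756.1 = 295 N.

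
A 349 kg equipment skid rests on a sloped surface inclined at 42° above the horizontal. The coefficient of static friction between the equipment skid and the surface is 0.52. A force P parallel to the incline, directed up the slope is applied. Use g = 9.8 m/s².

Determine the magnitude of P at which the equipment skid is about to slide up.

At impending motion up the slope, friction acts down-slope at its limit: f = μ_s N.
P is parallel to the surface, so N = m g cos θ = 2540 N.
Along the incline: P = m g sin θ + μ_s N = 2290 + 0.52×2540 = 3610 N.

P ≈ 3610 N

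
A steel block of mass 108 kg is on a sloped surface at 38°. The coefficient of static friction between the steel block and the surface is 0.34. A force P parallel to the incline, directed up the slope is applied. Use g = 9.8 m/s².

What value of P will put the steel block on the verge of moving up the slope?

At impending motion up the slope, friction acts down-slope at its limit: f = μ_s N.
P is parallel to the surface, so N = m g cos θ = 834 N.
Along the incline: P = m g sin θ + μ_s N = 652 + 0.34×834 = 935 N.

P ≈ 935 N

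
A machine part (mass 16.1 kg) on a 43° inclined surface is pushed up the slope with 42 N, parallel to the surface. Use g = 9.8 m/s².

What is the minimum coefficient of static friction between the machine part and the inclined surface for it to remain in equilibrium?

N = m g cos θ = 115.4 N.
Friction must make up the shortfall along the incline: f = m g sin θ − P = 107.6 − 42 = 65.61 N.
At the threshold f = μ_s N, so μ_s,min = 65.61/115.4 = 0.569.

μ_s,min ≈ 0.569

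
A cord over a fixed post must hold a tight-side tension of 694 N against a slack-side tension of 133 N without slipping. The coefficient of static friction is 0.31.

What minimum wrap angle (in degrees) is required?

T₂/T₁ = e^{μβ} → β = ln(T₂/T₁)/μ.
β = ln(694/133)/0.31 = 1.652/0.31 = 5.329 rad.
In degrees: β = 5.329 × 180/π = 305°.

β_min ≈ 305°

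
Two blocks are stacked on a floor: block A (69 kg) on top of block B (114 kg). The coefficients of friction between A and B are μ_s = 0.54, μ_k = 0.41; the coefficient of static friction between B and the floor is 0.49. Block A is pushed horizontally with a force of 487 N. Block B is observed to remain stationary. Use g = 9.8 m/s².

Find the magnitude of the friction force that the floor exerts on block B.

Normal force at the A–B interface: N₁ = m_A g = 676.2 N.
Maximum static friction on A from B: μ_s N₁ = 0.54×676.2 = 365.1 N.
P = 487 N exceeds that limit, so A slips over B and the interface friction becomes kinetic: f₁ = μ_k N₁ = 0.41×676.2 = 277 N.
B experiences an equal 277 N forward from A (third law). B is in equilibrium, so the floor supplies f₂ = 277 N of static friction (limit μ_s(m_A+m_B)g = 878.8 N, not exceeded).

f ≈ 277 N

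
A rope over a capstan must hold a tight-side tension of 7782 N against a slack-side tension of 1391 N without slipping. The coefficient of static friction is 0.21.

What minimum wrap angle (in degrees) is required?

β_min ≈ 470°

T₂/T₁ = e^{μβ} → β = ln(T₂/T₁)/μ.
β = ln(7782/1391)/0.21 = 1.722/0.21 = 8.199 rad.
In degrees: β = 8.199 × 180/π = 470°.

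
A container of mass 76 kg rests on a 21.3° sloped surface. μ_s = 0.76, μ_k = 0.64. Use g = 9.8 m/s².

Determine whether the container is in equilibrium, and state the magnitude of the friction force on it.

f ≈ 271 N

N = m g cos θ = 694 N.
Down-slope weight component: m g sin θ = 271 N.
μ_s N = 527 N.
271 ≤ 527 N, so it stays put; friction = 271 N.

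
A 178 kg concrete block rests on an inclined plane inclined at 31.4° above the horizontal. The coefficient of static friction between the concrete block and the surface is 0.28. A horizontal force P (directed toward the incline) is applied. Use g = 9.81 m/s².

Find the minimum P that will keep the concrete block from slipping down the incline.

P_min ≈ 493 N

The concrete block tends to slide down (tan θ > μ_s), so at the point of impending slip friction acts up-slope at its limit: f = μ_s N.
Perpendicular to the incline: N = m g cos θ + P sin θ.
Along the incline: P cos θ + μ_s N = m g sin θ, i.e. P cos θ + μ_s (m g cos θ + P sin θ) = m g sin θ.
Solving, P (cos θ + μ_s sin θ) = m g (sin θ − μ_s cos θ), so P = 1750×0.282/0.9994 = 493 N.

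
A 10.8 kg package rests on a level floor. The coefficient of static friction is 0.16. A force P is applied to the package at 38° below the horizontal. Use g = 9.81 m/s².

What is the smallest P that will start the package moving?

N = m g + P sin α (the push presses the package into the level floor).
At impending slip, P cos α = μ_s N = μ_s (m g + P sin α).
Solving: P (cos α − μ_s sin α) = μ_s m g → P = 0.16×106/(cos 38° − 0.16 sin 38°) = 17/0.6895 = 24.6 N.

P ≈ 24.6 N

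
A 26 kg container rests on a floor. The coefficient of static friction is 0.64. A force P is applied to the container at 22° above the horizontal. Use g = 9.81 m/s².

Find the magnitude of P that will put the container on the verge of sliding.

N = m g − P sin α (the pull lifts the container).
At impending slip, P cos α = μ_s N = μ_s (m g − P sin α).
Solving: P (cos α + μ_s sin α) = μ_s m g → P = 0.64×255/(cos 22° + 0.64 sin 22°) = 163/1.167 = 140 N.

P ≈ 140 N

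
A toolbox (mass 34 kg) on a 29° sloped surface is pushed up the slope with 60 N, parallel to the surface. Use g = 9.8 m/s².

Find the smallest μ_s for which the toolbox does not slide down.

μ_s,min ≈ 0.348

N = m g cos θ = 291.4 N.
Friction must make up the shortfall along the incline: f = m g sin θ − P = 161.5 − 60 = 101.5 N.
At the threshold f = μ_s N, so μ_s,min = 101.5/291.4 = 0.348.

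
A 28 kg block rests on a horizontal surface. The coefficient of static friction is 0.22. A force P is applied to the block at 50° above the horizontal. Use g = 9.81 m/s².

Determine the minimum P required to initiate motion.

N = m g − P sin α (the pull lifts the block).
At impending slip, P cos α = μ_s N = μ_s (m g − P sin α).
Solving: P (cos α + μ_s sin α) = μ_s m g → P = 0.22×275/(cos 50° + 0.22 sin 50°) = 60.4/0.8113 = 74.5 N.

P ≈ 74.5 N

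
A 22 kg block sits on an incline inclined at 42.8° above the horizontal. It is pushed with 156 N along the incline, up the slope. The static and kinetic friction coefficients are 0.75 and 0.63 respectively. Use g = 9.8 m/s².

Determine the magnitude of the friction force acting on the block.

Perpendicular to the surface, N = m g cos θ = 22·9.8·cos 42.8° = 158.2 N.
Parallel to the incline, ΣF = 0 gives f = m g sin θ − P = 146.5 − 156 = -9.512 N (up-slope positive).
Maximum static friction available: μ_s N = 0.75 × 158.2 = 118.6 N.
Since |-9.512| ≤ 118.6 N, no slip — friction simply equals what equilibrium demands.

f ≈ 9.51 N (down the incline)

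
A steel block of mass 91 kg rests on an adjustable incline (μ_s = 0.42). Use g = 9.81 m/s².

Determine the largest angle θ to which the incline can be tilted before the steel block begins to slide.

θ_max ≈ 22.8°

At the slip threshold, m g sin θ = μ_s · m g cos θ, so tan θ = μ_s.
θ_max = arctan(0.42) = 22.8°.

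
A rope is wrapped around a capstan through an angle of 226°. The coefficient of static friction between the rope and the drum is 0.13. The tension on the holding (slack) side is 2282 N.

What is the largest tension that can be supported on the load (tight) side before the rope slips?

T_max ≈ 3810 N

At impending slip the capstan equation gives T₂/T₁ = e^{μβ} with β in radians.
β = 226° × π/180 = 3.944 rad.
e^{μβ} = e^{0.13×3.944} = 1.67.
T₂ = T₁ · e^{μβ} = 2282 × 1.67 = 3810 N.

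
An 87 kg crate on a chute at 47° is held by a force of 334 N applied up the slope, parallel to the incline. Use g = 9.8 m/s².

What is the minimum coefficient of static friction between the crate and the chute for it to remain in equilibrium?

N = m g cos θ = 581.5 N.
Friction must make up the shortfall along the incline: f = m g sin θ − P = 623.6 − 334 = 289.6 N.
At the threshold f = μ_s N, so μ_s,min = 289.6/581.5 = 0.498.

μ_s,min ≈ 0.498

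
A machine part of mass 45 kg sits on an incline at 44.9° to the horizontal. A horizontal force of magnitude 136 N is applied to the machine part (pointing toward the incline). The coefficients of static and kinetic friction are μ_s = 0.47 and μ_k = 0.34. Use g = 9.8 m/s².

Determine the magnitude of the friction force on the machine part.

f ≈ 139 N (up the incline)

The horizontal push has a component P sin θ into the surface, so N = m g cos θ + P sin θ = 312.4 + 96 = 408.4 N.
Along the incline, the net driving force (taking up-slope positive) is P cos θ − m g sin θ = 96.33 − 311.3 = -215 N, so equilibrium requires friction f = 215 N (up-slope).
Maximum static friction: μ_s N = 0.47 × 408.4 = 191.9 N.
The required 215 N exceeds the static limit, so the machine part slides down-slope and f = μ_k N = 0.34×408.4 = 139 N.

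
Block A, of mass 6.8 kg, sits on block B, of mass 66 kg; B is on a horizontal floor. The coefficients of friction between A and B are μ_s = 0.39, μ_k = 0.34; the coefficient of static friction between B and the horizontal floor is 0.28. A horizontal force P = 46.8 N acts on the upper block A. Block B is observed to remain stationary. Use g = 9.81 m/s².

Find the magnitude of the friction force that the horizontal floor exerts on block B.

f ≈ 22.7 N

The normal force B exerts on A is simply A's weight, N₁ = 66.71 N.
Maximum static friction on A from B: μ_s N₁ = 0.39×66.71 = 26.02 N.
P = 46.8 N exceeds that limit, so A slips over B and the interface friction becomes kinetic: f₁ = μ_k N₁ = 0.34×66.71 = 22.7 N.
By Newton's third law B feels 22.7 N forward from A. With B stationary, the floor's static friction on B balances it: f₂ = 22.7 N (well within μ_s(m_A+m_B)g = 200 N).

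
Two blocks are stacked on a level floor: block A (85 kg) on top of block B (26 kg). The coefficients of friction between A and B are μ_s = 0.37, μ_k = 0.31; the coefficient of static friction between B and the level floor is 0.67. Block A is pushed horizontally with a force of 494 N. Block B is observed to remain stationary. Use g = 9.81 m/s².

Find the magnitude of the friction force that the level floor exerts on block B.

f ≈ 258 N

Normal force at the A–B interface: N₁ = m_A g = 833.9 N.
Maximum static friction on A from B: μ_s N₁ = 0.37×833.9 = 308.5 N.
Since P = 494 N > 308.5 N, A slides on B; the A–B friction is kinetic: f₁ = μ_k N₁ = 0.31×833.9 = 258 N.
By Newton's third law B feels 258 N forward from A. With B stationary, the floor's static friction on B balances it: f₂ = 258 N (well within μ_s(m_A+m_B)g = 729.6 N).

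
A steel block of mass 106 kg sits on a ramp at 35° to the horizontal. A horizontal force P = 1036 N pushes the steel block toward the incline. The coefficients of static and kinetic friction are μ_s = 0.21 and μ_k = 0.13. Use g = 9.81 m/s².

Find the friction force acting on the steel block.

f ≈ 252 N (down the incline)

Resolve perpendicular to the incline: N = m g cos θ + P sin θ = 106×9.81×cos 35° + 1036×sin 35° = 1446 N.
Parallel to the incline: P cos θ − m g sin θ = 848.6 − 596.4 = 252.2 N; the friction needed to balance this is 252.2 N acting down the slope.
The limit of static friction is μ_s N = 303.7 N.
|f_req| = 252.2 ≤ 303.7 N → the steel block is in equilibrium; friction equals the required value.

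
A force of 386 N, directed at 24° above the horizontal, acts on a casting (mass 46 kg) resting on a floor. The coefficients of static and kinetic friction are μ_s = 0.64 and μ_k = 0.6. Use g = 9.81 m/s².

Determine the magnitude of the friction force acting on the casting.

N = m g − P sin α = 451.3 − 386×sin 24° = 294.3 N.
The horizontal driving force is P cos α = 352.6 N, so equilibrium needs friction f = 352.6 N.
μ_s N = 0.64 × 294.3 = 188.3 N.
352.6 > 188.3 N → the casting slides; f = μ_k N = 0.6×294.3 = 177 N.

f ≈ 177 N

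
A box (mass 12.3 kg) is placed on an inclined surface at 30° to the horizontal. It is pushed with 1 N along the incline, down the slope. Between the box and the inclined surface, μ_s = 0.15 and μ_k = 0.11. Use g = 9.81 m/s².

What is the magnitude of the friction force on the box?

f ≈ 11.5 N (up the incline)

Normal force: N = m g cos θ = 12.3 × 9.81 × cos 30° = 104.5 N.
For equilibrium along the incline the friction force must supply f = m g sin θ + P = 60.33 + 1 = 61.33 N (positive meaning up-slope).
The static-friction ceiling is μ_s N = 0.15 × 104.5 = 15.67 N.
|61.33| exceeds 15.67 N, so the box slips down-slope; friction is kinetic, f = μ_k N = 0.11×104.5 = 11.5 N.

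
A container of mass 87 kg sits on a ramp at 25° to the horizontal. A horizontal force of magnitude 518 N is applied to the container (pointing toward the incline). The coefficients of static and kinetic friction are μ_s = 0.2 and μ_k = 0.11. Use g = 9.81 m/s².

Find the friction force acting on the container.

Resolve perpendicular to the incline: N = m g cos θ + P sin θ = 87×9.81×cos 25° + 518×sin 25° = 992.4 N.
Along the incline, the net driving force (taking up-slope positive) is P cos θ − m g sin θ = 469.5 − 360.7 = 108.8 N, so equilibrium requires friction f = -108.8 N (down-slope).
The limit of static friction is μ_s N = 198.5 N.
|f_req| = 108.8 ≤ 198.5 N → the container is in equilibrium; friction equals the required value.

f ≈ 109 N (down the incline)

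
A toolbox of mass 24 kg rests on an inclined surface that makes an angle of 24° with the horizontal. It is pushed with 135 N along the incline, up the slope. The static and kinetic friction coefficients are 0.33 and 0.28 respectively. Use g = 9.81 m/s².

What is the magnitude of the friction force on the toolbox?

Perpendicular to the surface, N = m g cos θ = 24·9.81·cos 24° = 215.1 N.
Parallel to the incline, ΣF = 0 gives f = m g sin θ − P = 95.76 − 135 = -39.24 N (up-slope positive).
Maximum static friction available: μ_s N = 0.33 × 215.1 = 70.98 N.
Since |-39.24| ≤ 70.98 N, no slip — friction simply equals what equilibrium demands.

f ≈ 39.2 N (down the incline)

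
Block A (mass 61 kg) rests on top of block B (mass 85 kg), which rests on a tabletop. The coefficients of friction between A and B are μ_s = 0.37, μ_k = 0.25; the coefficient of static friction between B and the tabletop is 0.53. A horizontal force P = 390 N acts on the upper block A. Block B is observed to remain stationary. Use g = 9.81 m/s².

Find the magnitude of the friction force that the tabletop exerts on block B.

The normal force B exerts on A is simply A's weight, N₁ = 598.4 N.
Maximum static friction on A from B: μ_s N₁ = 0.37×598.4 = 221.4 N.
P = 390 N exceeds that limit, so A slips over B and the interface friction becomes kinetic: f₁ = μ_k N₁ = 0.25×598.4 = 150 N.
B experiences an equal 150 N forward from A (third law). B is in equilibrium, so the floor supplies f₂ = 150 N of static friction (limit μ_s(m_A+m_B)g = 759.1 N, not exceeded).

f ≈ 150 N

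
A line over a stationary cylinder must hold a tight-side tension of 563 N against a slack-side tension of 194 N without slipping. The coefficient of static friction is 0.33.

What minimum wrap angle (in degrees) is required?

β_min ≈ 185°

T₂/T₁ = e^{μβ} → β = ln(T₂/T₁)/μ.
β = ln(563/194)/0.33 = 1.065/0.33 = 3.229 rad.
In degrees: β = 3.229 × 180/π = 185°.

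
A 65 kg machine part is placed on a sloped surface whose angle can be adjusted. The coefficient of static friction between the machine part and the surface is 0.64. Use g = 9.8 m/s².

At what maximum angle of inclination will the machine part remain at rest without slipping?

θ_max ≈ 32.6°

At the slip threshold, m g sin θ = μ_s · m g cos θ, so tan θ = μ_s.
θ_max = arctan(0.64) = 32.6°.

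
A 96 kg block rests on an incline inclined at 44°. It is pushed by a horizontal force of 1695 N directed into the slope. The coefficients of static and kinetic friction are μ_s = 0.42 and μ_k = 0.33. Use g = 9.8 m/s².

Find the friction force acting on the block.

f ≈ 566 N (down the incline)

The horizontal push has a component P sin θ into the surface, so N = m g cos θ + P sin θ = 676.8 + 1177 = 1854 N.
Parallel to the incline: P cos θ − m g sin θ = 1219 − 653.5 = 565.7 N; the friction needed to balance this is 565.7 N acting down the slope.
Maximum static friction: μ_s N = 0.42 × 1854 = 778.8 N.
|f_req| = 565.7 ≤ 778.8 N → the block is in equilibrium; friction equals the required value.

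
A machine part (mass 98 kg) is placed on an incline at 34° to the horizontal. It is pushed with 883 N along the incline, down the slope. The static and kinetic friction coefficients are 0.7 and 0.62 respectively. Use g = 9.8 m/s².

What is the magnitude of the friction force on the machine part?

Perpendicular to the surface, N = m g cos θ = 98·9.8·cos 34° = 796.2 N.
Parallel to the incline, ΣF = 0 gives f = m g sin θ + P = 537 + 883 = 1420 N (up-slope positive).
The static-friction ceiling is μ_s N = 0.7 × 796.2 = 557.3 N.
Since |1420| > 557.3 N, static friction cannot hold it; the machine part slides down the incline and kinetic friction applies: f = μ_k N = 0.62 × 796.2 = 494 N.

f ≈ 494 N (up the incline)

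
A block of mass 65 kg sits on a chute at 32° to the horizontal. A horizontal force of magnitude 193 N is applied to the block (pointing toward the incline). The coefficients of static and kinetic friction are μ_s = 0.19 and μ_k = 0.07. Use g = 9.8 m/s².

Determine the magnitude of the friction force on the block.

The horizontal push has a component P sin θ into the surface, so N = m g cos θ + P sin θ = 540.2 + 102.3 = 642.5 N.
Along the incline, the net driving force (taking up-slope positive) is P cos θ − m g sin θ = 163.7 − 337.6 = -173.9 N, so equilibrium requires friction f = 173.9 N (up-slope).
The limit of static friction is μ_s N = 122.1 N.
The required 173.9 N exceeds the static limit, so the block slides down-slope and f = μ_k N = 0.07×642.5 = 45 N.

f ≈ 45 N (up the incline)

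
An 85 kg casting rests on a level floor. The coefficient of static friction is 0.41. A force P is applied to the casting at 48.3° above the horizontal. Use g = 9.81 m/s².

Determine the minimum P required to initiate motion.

N = m g − P sin α (the pull lifts the casting).
At impending slip, P cos α = μ_s N = μ_s (m g − P sin α).
Solving: P (cos α + μ_s sin α) = μ_s m g → P = 0.41×834/(cos 48.3° + 0.41 sin 48.3°) = 342/0.9714 = 352 N.

P ≈ 352 N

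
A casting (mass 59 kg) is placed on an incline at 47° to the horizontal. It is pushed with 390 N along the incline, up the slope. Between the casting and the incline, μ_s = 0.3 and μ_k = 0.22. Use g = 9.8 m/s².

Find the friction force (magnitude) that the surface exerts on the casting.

f ≈ 32.9 N (up the incline)

Normal force: N = m g cos θ = 59 × 9.8 × cos 47° = 394.3 N.
The friction needed for equilibrium is m g sin θ − P = 422.9 − 390 = 32.87 N, measured positive up-slope.
Static friction can supply at most μ_s N = 118.3 N.
Since |32.87| ≤ 118.3 N, the casting remains in static equilibrium and friction takes exactly the required value.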